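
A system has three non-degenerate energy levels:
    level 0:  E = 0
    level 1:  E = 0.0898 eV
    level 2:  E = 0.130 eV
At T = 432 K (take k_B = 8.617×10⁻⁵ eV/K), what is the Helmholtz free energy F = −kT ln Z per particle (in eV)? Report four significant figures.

-0.004220 eV

k_BT = 8.617×10⁻⁵ × 432 K = 0.0372254 eV.
Eᵢ/kT = 0, 2.41233, 3.49224.
Z = Σ e^(−Eᵢ/kT) = e^(−0) + e^(−2.41233) + e^(−3.49224) = 1.00000 + 0.0896063 + 0.0304326 = 1.12004.
F = −kT ln Z = −0.0372254 × ln(1.12004) = −0.0372254 × 0.113364 = -0.004220 eV.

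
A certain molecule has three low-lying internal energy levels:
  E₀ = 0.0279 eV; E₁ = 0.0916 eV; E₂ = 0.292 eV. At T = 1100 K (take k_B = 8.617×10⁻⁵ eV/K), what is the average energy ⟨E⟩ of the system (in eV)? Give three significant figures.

k_BT = 8.617×10⁻⁵ × 1100 K = 0.094787 eV.
Eᵢ/kT = 0.29434, 0.96638, 3.0806.
Z = Σ e^(−Eᵢ/kT) = e^(−0.29434) + e^(−0.96638) + e^(−3.0806) = 0.74502 + 0.38046 + 0.045932 = 1.1714.
⟨E⟩ = Σ Eᵢ e^(−Eᵢ/kT) / Z = (0.0279·0.74502 + 0.0916·0.38046 + 0.292·0.045932) / 1.1714 = 0.0589 eV.

0.0589 eV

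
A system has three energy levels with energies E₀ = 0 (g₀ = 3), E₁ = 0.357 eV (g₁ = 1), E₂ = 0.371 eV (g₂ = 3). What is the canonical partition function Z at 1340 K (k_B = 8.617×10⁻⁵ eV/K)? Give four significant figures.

k_BT = 8.617×10⁻⁵ × 1340 K = 0.115468 eV.
Eᵢ/kT = 0, 3.09177, 3.21301.
Z = Σ gᵢe^(−Eᵢ/kT) = 3·e^(−0) + 1·e^(−3.09177) + 3·e^(−3.21301) = 3.00000 + 0.0454215 + 0.120706 = 3.16613.

Z = 3.166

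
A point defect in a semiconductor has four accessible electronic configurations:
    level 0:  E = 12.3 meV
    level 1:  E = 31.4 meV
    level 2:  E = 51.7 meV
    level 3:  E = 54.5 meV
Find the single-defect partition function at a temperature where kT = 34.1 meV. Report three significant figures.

Eᵢ/kT = 0.36070, 0.92082, 1.5161, 1.5982.
Z = Σ e^(−Eᵢ/kT) = e^(−0.36070) + e^(−0.92082) + e^(−1.5161) + e^(−1.5982) = 0.69719 + 0.39819 + 0.21957 + 0.20226 = 1.5172.

Z = 1.52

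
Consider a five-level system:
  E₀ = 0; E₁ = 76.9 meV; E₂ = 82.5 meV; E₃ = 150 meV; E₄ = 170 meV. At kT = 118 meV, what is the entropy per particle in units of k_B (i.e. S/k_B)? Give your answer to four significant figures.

Eᵢ/kT = 0, 0.651695, 0.699153, 1.27119, 1.44068.
Z = Σ e^(−Eᵢ/kT) = e^(−0) + e^(−0.651695) + e^(−0.699153) + e^(−1.27119) + e^(−1.44068) = 1.00000 + 0.521162 + 0.497006 + 0.280498 + 0.236767 = 2.53543.
⟨E⟩ = Σ EᵢPᵢ = 64.4488 meV.
S/k_B = ln Z + ⟨E⟩/kT = ln(2.53543) + 64.4488/118 = 0.930363 + 0.546176 = 1.477.

1.477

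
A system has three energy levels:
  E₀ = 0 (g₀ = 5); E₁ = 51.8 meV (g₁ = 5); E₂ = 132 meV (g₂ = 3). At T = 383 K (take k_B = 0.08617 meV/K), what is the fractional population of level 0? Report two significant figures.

0.82

k_BT = 0.08617 × 383 K = 33.00 meV.
Eᵢ/kT = 0, 1.570, 4.000.
Z = Σ gᵢe^(−Eᵢ/kT) = 5·e^(−0) + 5·e^(−1.570) + 3·e^(−4.000) = 5.000 + 1.040 + 0.05495 = 6.095.
P₀ = g₀ e^(−E₀/kT) / Z = 5.000/6.095 = 0.82.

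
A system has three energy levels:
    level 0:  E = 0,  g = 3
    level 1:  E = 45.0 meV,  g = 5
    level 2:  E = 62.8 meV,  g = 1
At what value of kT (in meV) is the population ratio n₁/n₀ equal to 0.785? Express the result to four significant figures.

n₁/n₀ = (g₁/g₀) exp[−(E₁−E₀)/kT] = 0.785.
⇒ (E₁−E₀)/kT = ln((5/3)/0.785) = ln(2.12314) = 0.752896.
kT = 45.0 meV / 0.752896 = 59.77 meV.

59.77 meV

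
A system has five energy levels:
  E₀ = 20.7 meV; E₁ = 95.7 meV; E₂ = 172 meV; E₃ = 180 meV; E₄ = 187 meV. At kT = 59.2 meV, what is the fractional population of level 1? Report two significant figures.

Eᵢ/kT = 0.3497, 1.617, 2.905, 3.041, 3.159.
Z = Σ e^(−Eᵢ/kT) = e^(−0.3497) + e^(−1.617) + e^(−2.905) + e^(−3.041) + e^(−3.159) = 0.7049 + 0.1985 + 0.05475 + 0.04779 + 0.04247 = 1.048.
P₁ = e^(−E₁/kT) / Z = 0.1985/1.048 = 0.19.

0.19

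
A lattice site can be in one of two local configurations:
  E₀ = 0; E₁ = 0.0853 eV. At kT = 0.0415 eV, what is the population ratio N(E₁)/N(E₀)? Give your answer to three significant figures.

n₁/n₀ = exp[−(E₁−E₀)/kT] = exp(−(0.0853 eV)/(0.0415 eV)) = exp(-2.0554) = 0.128.

0.128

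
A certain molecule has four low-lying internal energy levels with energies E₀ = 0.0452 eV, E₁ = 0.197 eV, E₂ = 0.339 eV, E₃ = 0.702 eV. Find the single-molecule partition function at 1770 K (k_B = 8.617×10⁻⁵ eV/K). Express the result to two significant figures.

k_BT = 8.617×10⁻⁵ × 1770 K = 0.1525 eV.
Eᵢ/kT = 0.2964, 1.292, 2.223, 4.603.
Z = Σ e^(−Eᵢ/kT) = e^(−0.2964) + e^(−1.292) + e^(−2.223) + e^(−4.603) = 0.7435 + 0.2747 + 0.1083 + 0.01002 = 1.137.

Z = 1.1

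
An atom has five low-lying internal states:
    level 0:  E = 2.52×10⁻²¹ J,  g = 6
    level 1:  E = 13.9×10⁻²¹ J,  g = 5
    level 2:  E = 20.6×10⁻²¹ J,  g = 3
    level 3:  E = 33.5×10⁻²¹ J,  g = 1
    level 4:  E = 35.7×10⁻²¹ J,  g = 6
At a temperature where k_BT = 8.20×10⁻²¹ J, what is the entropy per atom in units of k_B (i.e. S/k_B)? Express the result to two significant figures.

2.4

Eᵢ/kT = 0.3073, 1.695, 2.512, 4.085, 4.354.
Z = Σ gᵢe^(−Eᵢ/kT) = 6·e^(−0.3073) + 5·e^(−1.695) + 3·e^(−2.512) + 1·e^(−4.085) + 6·e^(−4.354) = 4.413 + 0.9180 + 0.2433 + 0.01682 + 0.07713 = 5.668.
⟨E⟩ = Σ EᵢPᵢ = 5.683 ×10⁻²¹ J.
S/k_B = ln Z + ⟨E⟩/kT = ln(5.668) + 5.683/8.20 = 1.735 + 0.6930 = 2.4.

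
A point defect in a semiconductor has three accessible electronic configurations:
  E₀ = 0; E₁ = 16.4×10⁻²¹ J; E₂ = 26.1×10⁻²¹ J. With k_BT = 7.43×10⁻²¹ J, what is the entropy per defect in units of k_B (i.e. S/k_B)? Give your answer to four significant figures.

Eᵢ/kT = 0, 2.20727, 3.51279.
Z = Σ e^(−Eᵢ/kT) = e^(−0) + e^(−2.20727) + e^(−3.51279) = 1.00000 + 0.110001 + 0.0298136 = 1.13981.
⟨E⟩ = Σ EᵢPᵢ = 2.26542 ×10⁻²¹ J.
S/k_B = ln Z + ⟨E⟩/kT = ln(1.13981) + 2.26542/7.43 = 0.130862 + 0.304902 = 0.4358.

0.4358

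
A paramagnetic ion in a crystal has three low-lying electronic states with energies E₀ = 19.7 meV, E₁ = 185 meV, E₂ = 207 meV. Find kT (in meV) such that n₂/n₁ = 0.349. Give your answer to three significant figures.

20.9 meV

n₂/n₁ = exp[−(E₂−E₁)/kT] = 0.349.
⇒ (E₂−E₁)/kT = ln(1/0.349) = ln(2.8653) = 1.0527.
kT = 22 meV / 1.0527 = 20.9 meV.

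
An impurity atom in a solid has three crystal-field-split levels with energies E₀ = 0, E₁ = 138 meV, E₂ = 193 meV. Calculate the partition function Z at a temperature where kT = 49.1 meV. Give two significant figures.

Z = 1.1

Eᵢ/kT = 0, 2.811, 3.931.
Z = Σ e^(−Eᵢ/kT) = e^(−0) + e^(−2.811) + e^(−3.931) = 1.000 + 0.06014 + 0.01962 = 1.080.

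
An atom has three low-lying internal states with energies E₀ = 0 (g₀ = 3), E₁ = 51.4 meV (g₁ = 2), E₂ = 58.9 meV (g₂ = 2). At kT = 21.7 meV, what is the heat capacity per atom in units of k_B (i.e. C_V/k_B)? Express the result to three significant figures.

0.552

Eᵢ/kT = 0, 2.3687, 2.7143.
Z = Σ gᵢe^(−Eᵢ/kT) = 3·e^(−0) + 2·e^(−2.3687) + 2·e^(−2.7143) = 3.0000 + 0.18720 + 0.13250 = 3.3197.
⟨E⟩ = 5.2494 meV, ⟨E²⟩ = 287.45 meV².
C_V/k_B = (⟨E²⟩ − ⟨E⟩²)/(kT)² = (287.45 − 27.556)/470.89 = 0.552.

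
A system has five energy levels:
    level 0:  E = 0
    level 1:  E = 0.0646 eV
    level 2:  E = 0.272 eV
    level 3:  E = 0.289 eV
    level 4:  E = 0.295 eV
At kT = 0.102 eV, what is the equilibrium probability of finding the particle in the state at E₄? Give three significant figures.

Eᵢ/kT = 0, 0.63333, 2.6667, 2.8333, 2.8922.
Z = Σ e^(−Eᵢ/kT) = e^(−0) + e^(−0.63333) + e^(−2.6667) + e^(−2.8333) + e^(−2.8922) = 1.0000 + 0.53082 + 0.069481 + 0.058818 + 0.055454 = 1.7146.
P₄ = e^(−E₄/kT) / Z = 0.055454/1.7146 = 0.0323.

0.0323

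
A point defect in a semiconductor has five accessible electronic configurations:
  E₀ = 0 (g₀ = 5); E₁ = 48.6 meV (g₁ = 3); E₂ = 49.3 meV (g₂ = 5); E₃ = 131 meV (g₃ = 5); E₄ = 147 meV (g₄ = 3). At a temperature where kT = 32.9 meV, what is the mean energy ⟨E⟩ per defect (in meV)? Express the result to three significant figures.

Eᵢ/kT = 0, 1.4772, 1.4985, 3.9818, 4.4681.
Z = Σ gᵢe^(−Eᵢ/kT) = 5·e^(−0) + 3·e^(−1.4772) + 5·e^(−1.4985) + 5·e^(−3.9818) + 3·e^(−4.4681) = 5.0000 + 0.68483 + 1.1173 + 0.093260 + 0.034407 = 6.9298.
⟨E⟩ = Σ Eᵢ gᵢe^(−Eᵢ/kT) / Z = (0·5.0000 + 48.6·0.68483 + 49.3·1.1173 + 131·0.093260 + 147·0.034407) / 6.9298 = 15.2 meV.

15.2 meV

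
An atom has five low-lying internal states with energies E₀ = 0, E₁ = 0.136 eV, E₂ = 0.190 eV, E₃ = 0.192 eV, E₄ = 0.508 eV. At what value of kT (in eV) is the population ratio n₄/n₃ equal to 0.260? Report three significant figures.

n₄/n₃ = exp[−(E₄−E₃)/kT] = 0.260.
⇒ (E₄−E₃)/kT = ln(1/0.260) = ln(3.8462) = 1.3471.
kT = 0.316 eV / 1.3471 = 0.235 eV.

0.235 eV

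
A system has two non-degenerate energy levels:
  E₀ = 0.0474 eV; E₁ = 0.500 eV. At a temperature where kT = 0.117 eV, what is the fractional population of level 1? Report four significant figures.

Eᵢ/kT = 0.405128, 4.27350.
Z = Σ e^(−Eᵢ/kT) = e^(−0.405128) + e^(−4.27350) = 0.666891 + 0.0139329 = 0.680824.
P₁ = e^(−E₁/kT) / Z = 0.0139329/0.680824 = 0.02046.

0.02046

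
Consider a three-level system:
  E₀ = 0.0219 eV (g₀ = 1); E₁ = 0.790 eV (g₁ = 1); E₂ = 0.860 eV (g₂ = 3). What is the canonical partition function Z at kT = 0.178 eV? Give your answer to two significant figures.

Eᵢ/kT = 0.1230, 4.438, 4.831.
Z = Σ gᵢe^(−Eᵢ/kT) = 1·e^(−0.1230) + 1·e^(−4.438) + 3·e^(−4.831) = 0.8843 + 0.01182 + 0.02394 = 0.9201.

Z = 0.92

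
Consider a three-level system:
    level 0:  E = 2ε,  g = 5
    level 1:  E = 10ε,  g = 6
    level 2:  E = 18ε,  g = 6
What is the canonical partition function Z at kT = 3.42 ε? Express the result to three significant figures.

Z = 3.14

Eᵢ/kT = 0.58480, 2.9240, 5.2632.
Z = Σ gᵢe^(−Eᵢ/kT) = 5·e^(−0.58480) + 6·e^(−2.9240) + 6·e^(−5.2632) = 2.7861 + 0.32231 + 0.031072 = 3.1395.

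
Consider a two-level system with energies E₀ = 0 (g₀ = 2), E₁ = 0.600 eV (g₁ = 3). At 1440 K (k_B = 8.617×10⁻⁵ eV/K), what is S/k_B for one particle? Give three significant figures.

k_BT = 8.617×10⁻⁵ × 1440 K = 0.12408 eV.
Eᵢ/kT = 0, 4.8356.
Z = Σ gᵢe^(−Eᵢ/kT) = 2·e^(−0) + 3·e^(−4.8356) = 2.0000 + 0.023826 = 2.0238.
⟨E⟩ = Σ EᵢPᵢ = 0.0070637 eV.
S/k_B = ln Z + ⟨E⟩/kT = ln(2.0238) + 0.0070637/0.12408 = 0.70498 + 0.056929 = 0.762.

0.762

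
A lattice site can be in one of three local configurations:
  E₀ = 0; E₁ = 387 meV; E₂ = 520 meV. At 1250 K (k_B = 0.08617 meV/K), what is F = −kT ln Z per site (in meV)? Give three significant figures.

k_BT = 0.08617 × 1250 K = 107.71 meV.
Eᵢ/kT = 0, 3.5930, 4.8278.
Z = Σ e^(−Eᵢ/kT) = e^(−0) + e^(−3.5930) + e^(−4.8278) = 1.0000 + 0.027516 + 0.0080041 = 1.0355.
F = −kT ln Z = −107.71 × ln(1.0355) = −107.71 × 0.034884 = -3.76 meV.

-3.76 meV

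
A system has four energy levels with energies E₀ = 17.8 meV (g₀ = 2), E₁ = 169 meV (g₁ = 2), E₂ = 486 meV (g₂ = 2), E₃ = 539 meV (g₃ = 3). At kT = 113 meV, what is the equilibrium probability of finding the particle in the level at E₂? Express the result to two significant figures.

0.012

Eᵢ/kT = 0.1575, 1.496, 4.301, 4.770.
Z = Σ gᵢe^(−Eᵢ/kT) = 2·e^(−0.1575) + 2·e^(−1.496) + 2·e^(−4.301) + 3·e^(−4.770) = 1.709 + 0.4480 + 0.02711 + 0.02544 = 2.210.
P₂ = g₂ e^(−E₂/kT) / Z = 0.02711/2.210 = 0.012.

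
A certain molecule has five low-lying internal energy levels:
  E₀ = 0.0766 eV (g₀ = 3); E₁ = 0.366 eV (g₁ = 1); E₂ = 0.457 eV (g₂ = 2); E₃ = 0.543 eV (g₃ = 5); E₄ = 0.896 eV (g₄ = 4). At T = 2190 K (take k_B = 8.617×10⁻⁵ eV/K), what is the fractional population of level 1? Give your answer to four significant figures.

0.05453

k_BT = 8.617×10⁻⁵ × 2190 K = 0.188712 eV.
Eᵢ/kT = 0.405910, 1.93946, 2.42168, 2.87740, 4.74798.
Z = Σ gᵢe^(−Eᵢ/kT) = 3·e^(−0.405910) + 1·e^(−1.93946) + 2·e^(−2.42168) + 5·e^(−2.87740) + 4·e^(−4.74798) = 1.99911 + 0.143782 + 0.177545 + 0.281405 + 0.0346768 = 2.63652.
P₁ = g₁ e^(−E₁/kT) / Z = 0.143782/2.63652 = 0.05453.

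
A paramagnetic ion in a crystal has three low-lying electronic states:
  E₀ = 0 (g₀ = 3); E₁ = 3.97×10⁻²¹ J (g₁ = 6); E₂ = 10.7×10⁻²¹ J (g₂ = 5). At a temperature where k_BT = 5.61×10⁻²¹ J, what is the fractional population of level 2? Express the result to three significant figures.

0.111

Eᵢ/kT = 0, 0.70766, 1.9073.
Z = Σ gᵢe^(−Eᵢ/kT) = 3·e^(−0) + 6·e^(−0.70766) + 5·e^(−1.9073) = 3.0000 + 2.9568 + 0.74240 = 6.6992.
P₂ = g₂ e^(−E₂/kT) / Z = 0.74240/6.6992 = 0.111.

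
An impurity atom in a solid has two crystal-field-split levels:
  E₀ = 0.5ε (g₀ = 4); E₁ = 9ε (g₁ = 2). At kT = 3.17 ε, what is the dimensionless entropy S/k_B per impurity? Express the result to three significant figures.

Eᵢ/kT = 0.15773, 2.8391.
Z = Σ gᵢe^(−Eᵢ/kT) = 4·e^(−0.15773) + 2·e^(−2.8391) = 3.4163 + 0.11696 = 3.5333.
⟨E⟩ = Σ EᵢPᵢ = 0.78136 ε.
S/k_B = ln Z + ⟨E⟩/kT = ln(3.5333) + 0.78136/3.17 = 1.2622 + 0.24649 = 1.51.

1.51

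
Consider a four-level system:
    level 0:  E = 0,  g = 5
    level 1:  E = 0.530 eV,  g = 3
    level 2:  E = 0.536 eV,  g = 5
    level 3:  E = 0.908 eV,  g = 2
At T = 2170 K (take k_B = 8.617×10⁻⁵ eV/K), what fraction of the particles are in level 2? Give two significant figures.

0.052

k_BT = 8.617×10⁻⁵ × 2170 K = 0.1870 eV.
Eᵢ/kT = 0, 2.834, 2.866, 4.856.
Z = Σ gᵢe^(−Eᵢ/kT) = 5·e^(−0) + 3·e^(−2.834) + 5·e^(−2.866) + 2·e^(−4.856) = 5.000 + 0.1763 + 0.2846 + 0.01556 = 5.476.
P₂ = g₂ e^(−E₂/kT) / Z = 0.2846/5.476 = 0.052.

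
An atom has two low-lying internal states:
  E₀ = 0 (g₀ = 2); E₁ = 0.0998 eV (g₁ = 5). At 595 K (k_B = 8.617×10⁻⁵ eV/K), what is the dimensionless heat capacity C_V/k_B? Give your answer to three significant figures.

k_BT = 8.617×10⁻⁵ × 595 K = 0.051271 eV.
Eᵢ/kT = 0, 1.9465.
Z = Σ gᵢe^(−Eᵢ/kT) = 2·e^(−0) + 5·e^(−1.9465) = 2.0000 + 0.71386 = 2.7139.
⟨E⟩ = 0.026251 eV, ⟨E²⟩ = 0.0026199 eV².
C_V/k_B = (⟨E²⟩ − ⟨E⟩²)/(kT)² = (0.0026199 − 0.00068912)/0.0026287 = 0.734.

0.734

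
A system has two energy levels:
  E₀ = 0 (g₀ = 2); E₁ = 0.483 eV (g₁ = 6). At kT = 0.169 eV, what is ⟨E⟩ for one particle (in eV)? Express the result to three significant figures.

0.0709 eV

Eᵢ/kT = 0, 2.8580.
Z = Σ gᵢe^(−Eᵢ/kT) = 2·e^(−0) + 6·e^(−2.8580) = 2.0000 + 0.34430 = 2.3443.
⟨E⟩ = Σ Eᵢ gᵢe^(−Eᵢ/kT) / Z = (0·2.0000 + 0.483·0.34430) / 2.3443 = 0.0709 eV.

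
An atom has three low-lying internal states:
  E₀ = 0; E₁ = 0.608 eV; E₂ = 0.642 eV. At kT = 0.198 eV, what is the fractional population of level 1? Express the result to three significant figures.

0.0427

Eᵢ/kT = 0, 3.0707, 3.2424.
Z = Σ e^(−Eᵢ/kT) = e^(−0) + e^(−3.0707) + e^(−3.2424) = 1.0000 + 0.046389 + 0.039070 = 1.0855.
P₁ = e^(−E₁/kT) / Z = 0.046389/1.0855 = 0.0427.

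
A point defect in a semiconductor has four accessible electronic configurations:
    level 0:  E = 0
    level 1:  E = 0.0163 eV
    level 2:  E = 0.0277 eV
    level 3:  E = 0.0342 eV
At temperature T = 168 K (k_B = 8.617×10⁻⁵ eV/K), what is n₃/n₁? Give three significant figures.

k_BT = 8.617×10⁻⁵ × 168 K = 0.014477 eV.
n₃/n₁ = exp[−(E₃−E₁)/kT] = exp(−(0.0179 eV)/(0.014477 eV)) = exp(-1.2364) = 0.290.

0.290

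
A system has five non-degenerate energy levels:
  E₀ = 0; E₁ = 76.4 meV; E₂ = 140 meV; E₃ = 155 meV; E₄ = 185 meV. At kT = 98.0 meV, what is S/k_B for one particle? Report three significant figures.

Eᵢ/kT = 0, 0.77959, 1.4286, 1.5816, 1.8878.
Z = Σ e^(−Eᵢ/kT) = e^(−0) + e^(−0.77959) + e^(−1.4286) + e^(−1.5816) + e^(−1.8878) = 1.0000 + 0.45859 + 0.23964 + 0.20565 + 0.15140 = 2.0553.
⟨E⟩ = Σ EᵢPᵢ = 62.507 meV.
S/k_B = ln Z + ⟨E⟩/kT = ln(2.0553) + 62.507/98.0 = 0.72042 + 0.63783 = 1.36.

1.36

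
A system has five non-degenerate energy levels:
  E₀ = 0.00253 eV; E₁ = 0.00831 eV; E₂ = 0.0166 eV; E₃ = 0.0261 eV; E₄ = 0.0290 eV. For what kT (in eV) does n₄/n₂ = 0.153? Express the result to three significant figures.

n₄/n₂ = exp[−(E₄−E₂)/kT] = 0.153.
⇒ (E₄−E₂)/kT = ln(1/0.153) = ln(6.5359) = 1.8773.
kT = 0.0124 eV / 1.8773 = 0.00661 eV.

0.00661 eV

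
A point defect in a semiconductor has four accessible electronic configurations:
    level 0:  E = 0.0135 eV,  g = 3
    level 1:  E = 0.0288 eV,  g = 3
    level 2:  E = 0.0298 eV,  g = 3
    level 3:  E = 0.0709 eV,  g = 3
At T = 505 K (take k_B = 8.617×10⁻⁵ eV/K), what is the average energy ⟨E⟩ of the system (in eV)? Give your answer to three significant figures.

k_BT = 8.617×10⁻⁵ × 505 K = 0.043516 eV.
Eᵢ/kT = 0.31023, 0.66183, 0.68481, 1.6293.
Z = Σ gᵢe^(−Eᵢ/kT) = 3·e^(−0.31023) + 3·e^(−0.66183) + 3·e^(−0.68481) + 3·e^(−1.6293) = 2.1998 + 1.5477 + 1.5126 + 0.58820 = 5.8483.
⟨E⟩ = Σ Eᵢ gᵢe^(−Eᵢ/kT) / Z = (0.0135·2.1998 + 0.0288·1.5477 + 0.0298·1.5126 + 0.0709·0.58820) / 5.8483 = 0.0275 eV.

0.0275 eV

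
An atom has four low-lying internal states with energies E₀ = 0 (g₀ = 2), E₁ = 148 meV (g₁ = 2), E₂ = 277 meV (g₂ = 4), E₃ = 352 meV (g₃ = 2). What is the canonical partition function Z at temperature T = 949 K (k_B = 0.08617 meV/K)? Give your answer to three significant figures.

Z = 2.49

k_BT = 0.08617 × 949 K = 81.775 meV.
Eᵢ/kT = 0, 1.8098, 3.3873, 4.3045.
Z = Σ gᵢe^(−Eᵢ/kT) = 2·e^(−0) + 2·e^(−1.8098) + 4·e^(−3.3873) + 2·e^(−4.3045) = 2.0000 + 0.32737 + 0.13520 + 0.027015 = 2.4896.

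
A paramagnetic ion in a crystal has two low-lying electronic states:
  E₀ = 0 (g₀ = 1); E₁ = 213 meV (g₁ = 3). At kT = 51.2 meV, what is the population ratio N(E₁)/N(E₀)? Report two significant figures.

n₁/n₀ = (g₁/g₀) exp[−(E₁−E₀)/kT] = (3/1) × exp(−(213 meV)/(51.2 meV)) = (3/1) × exp(-4.160) = 0.047.

0.047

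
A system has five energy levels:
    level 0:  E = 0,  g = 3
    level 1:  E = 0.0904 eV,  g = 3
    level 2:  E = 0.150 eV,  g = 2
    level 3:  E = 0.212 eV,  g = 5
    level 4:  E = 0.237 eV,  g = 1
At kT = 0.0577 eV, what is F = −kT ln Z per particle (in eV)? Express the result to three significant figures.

-0.0788 eV

Eᵢ/kT = 0, 1.5667, 2.5997, 3.6742, 4.1075.
Z = Σ gᵢe^(−Eᵢ/kT) = 3·e^(−0) + 3·e^(−1.5667) + 2·e^(−2.5997) + 5·e^(−3.6742) + 1·e^(−4.1075) = 3.0000 + 0.62620 + 0.14859 + 0.12685 + 0.016449 = 3.9181.
F = −kT ln Z = −0.0577 × ln(3.9181) = −0.0577 × 1.3656 = -0.0788 eV.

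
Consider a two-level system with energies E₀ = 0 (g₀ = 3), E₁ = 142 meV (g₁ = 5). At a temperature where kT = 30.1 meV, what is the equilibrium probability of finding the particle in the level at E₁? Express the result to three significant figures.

Eᵢ/kT = 0, 4.7176.
Z = Σ gᵢe^(−Eᵢ/kT) = 3·e^(−0) + 5·e^(−4.7176) = 3.0000 + 0.044683 = 3.0447.
P₁ = g₁ e^(−E₁/kT) / Z = 0.044683/3.0447 = 0.0147.

0.0147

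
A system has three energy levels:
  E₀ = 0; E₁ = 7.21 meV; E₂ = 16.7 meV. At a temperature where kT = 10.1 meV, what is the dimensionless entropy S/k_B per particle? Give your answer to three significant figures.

0.916

Eᵢ/kT = 0, 0.71386, 1.6535.
Z = Σ e^(−Eᵢ/kT) = e^(−0) + e^(−0.71386) + e^(−1.6535) = 1.0000 + 0.48975 + 0.19138 = 1.6811.
⟨E⟩ = Σ EᵢPᵢ = 4.0016 meV.
S/k_B = ln Z + ⟨E⟩/kT = ln(1.6811) + 4.0016/10.1 = 0.51945 + 0.39620 = 0.916.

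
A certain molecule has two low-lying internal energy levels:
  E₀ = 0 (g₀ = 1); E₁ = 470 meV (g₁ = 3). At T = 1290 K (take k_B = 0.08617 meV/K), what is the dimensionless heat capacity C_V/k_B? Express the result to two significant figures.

0.72

k_BT = 0.08617 × 1290 K = 111.2 meV.
Eᵢ/kT = 0, 4.227.
Z = Σ gᵢe^(−Eᵢ/kT) = 1·e^(−0) + 3·e^(−4.227) = 1.000 + 0.04379 = 1.044.
⟨E⟩ = 19.71 meV, ⟨E²⟩ = 9266 meV².
C_V/k_B = (⟨E²⟩ − ⟨E⟩²)/(kT)² = (9266 − 388.5)/12370 = 0.72.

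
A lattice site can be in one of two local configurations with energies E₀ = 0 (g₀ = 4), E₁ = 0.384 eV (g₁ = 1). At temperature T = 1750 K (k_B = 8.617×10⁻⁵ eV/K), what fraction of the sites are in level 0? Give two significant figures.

k_BT = 8.617×10⁻⁵ × 1750 K = 0.1508 eV.
Eᵢ/kT = 0, 2.546.
Z = Σ gᵢe^(−Eᵢ/kT) = 4·e^(−0) + 1·e^(−2.546) = 4.000 + 0.07839 = 4.078.
P₀ = g₀ e^(−E₀/kT) / Z = 4.000/4.078 = 0.98.

0.98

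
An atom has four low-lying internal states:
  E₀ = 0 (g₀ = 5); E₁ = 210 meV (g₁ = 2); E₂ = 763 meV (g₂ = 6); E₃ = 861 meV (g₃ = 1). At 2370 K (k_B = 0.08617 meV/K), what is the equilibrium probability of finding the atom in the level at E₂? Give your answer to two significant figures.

k_BT = 0.08617 × 2370 K = 204.2 meV.
Eᵢ/kT = 0, 1.028, 3.737, 4.216.
Z = Σ gᵢe^(−Eᵢ/kT) = 5·e^(−0) + 2·e^(−1.028) + 6·e^(−3.737) + 1·e^(−4.216) = 5.000 + 0.7154 + 0.1430 + 0.01476 = 5.873.
P₂ = g₂ e^(−E₂/kT) / Z = 0.1430/5.873 = 0.024.

0.024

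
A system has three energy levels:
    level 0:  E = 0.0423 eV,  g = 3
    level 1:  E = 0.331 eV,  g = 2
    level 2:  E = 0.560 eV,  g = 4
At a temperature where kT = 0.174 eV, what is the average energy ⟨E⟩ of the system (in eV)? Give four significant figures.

0.1024 eV

Eᵢ/kT = 0.243103, 1.90230, 3.21839.
Z = Σ gᵢe^(−Eᵢ/kT) = 3·e^(−0.243103) + 2·e^(−1.90230) + 4·e^(−3.21839) = 2.35257 + 0.298450 + 0.160078 = 2.81110.
⟨E⟩ = Σ Eᵢ gᵢe^(−Eᵢ/kT) / Z = (0.0423·2.35257 + 0.331·0.298450 + 0.560·0.160078) / 2.81110 = 0.1024 eV.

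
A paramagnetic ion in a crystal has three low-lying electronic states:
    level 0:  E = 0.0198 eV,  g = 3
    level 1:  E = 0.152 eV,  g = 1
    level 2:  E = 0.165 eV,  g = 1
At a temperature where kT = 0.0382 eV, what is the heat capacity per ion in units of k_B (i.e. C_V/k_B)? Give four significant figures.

0.2249

Eᵢ/kT = 0.518325, 3.97906, 4.31937.
Z = Σ gᵢe^(−Eᵢ/kT) = 3·e^(−0.518325) + 1·e^(−3.97906) + 1·e^(−4.31937) = 1.78655 + 0.0187032 + 0.0133083 = 1.81856.
⟨E⟩ = 0.0222222 eV, ⟨E²⟩ = 0.000821989 eV².
C_V/k_B = (⟨E²⟩ − ⟨E⟩²)/(kT)² = (0.000821989 − 0.000493826)/0.00145924 = 0.2249.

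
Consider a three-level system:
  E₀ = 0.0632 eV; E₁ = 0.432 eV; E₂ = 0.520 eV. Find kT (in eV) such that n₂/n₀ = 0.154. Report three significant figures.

0.244 eV

n₂/n₀ = exp[−(E₂−E₀)/kT] = 0.154.
⇒ (E₂−E₀)/kT = ln(1/0.154) = ln(6.4935) = 1.8708.
kT = 0.4568 eV / 1.8708 = 0.244 eV.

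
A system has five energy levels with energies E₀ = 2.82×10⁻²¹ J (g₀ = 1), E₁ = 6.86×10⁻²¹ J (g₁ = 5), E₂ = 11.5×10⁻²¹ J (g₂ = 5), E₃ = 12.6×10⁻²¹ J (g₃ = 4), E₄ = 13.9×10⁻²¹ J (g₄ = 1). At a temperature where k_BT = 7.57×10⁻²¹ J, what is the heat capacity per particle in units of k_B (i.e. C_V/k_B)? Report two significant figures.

0.20

Eᵢ/kT = 0.3725, 0.9062, 1.519, 1.664, 1.836.
Z = Σ gᵢe^(−Eᵢ/kT) = 1·e^(−0.3725) + 5·e^(−0.9062) + 5·e^(−1.519) + 4·e^(−1.664) + 1·e^(−1.836) = 0.6890 + 2.020 + 1.095 + 0.7575 + 0.1595 = 4.721.
⟨E⟩ = 8.505, ⟨E²⟩ = 83.97.
C_V/k_B = (⟨E²⟩ − ⟨E⟩²)/(kT)² = (83.97 − 72.34)/57.30 = 0.20.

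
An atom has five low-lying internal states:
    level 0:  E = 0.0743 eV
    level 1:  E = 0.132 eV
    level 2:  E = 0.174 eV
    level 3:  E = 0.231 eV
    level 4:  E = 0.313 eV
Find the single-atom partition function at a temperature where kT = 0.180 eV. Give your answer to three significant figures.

Z = 1.98

Eᵢ/kT = 0.41278, 0.73333, 0.96667, 1.2833, 1.7389.
Z = Σ e^(−Eᵢ/kT) = e^(−0.41278) + e^(−0.73333) + e^(−0.96667) + e^(−1.2833) + e^(−1.7389) = 0.66181 + 0.48031 + 0.38035 + 0.27712 + 0.17571 = 1.9753.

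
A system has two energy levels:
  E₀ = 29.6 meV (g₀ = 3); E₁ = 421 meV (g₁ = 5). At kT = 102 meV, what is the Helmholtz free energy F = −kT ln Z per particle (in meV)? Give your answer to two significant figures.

Eᵢ/kT = 0.2902, 4.127.
Z = Σ gᵢe^(−Eᵢ/kT) = 3·e^(−0.2902) + 5·e^(−4.127) = 2.244 + 0.08066 = 2.325.
F = −kT ln Z = −102 × ln(2.325) = −102 × 0.8437 = -86 meV.

-86 meV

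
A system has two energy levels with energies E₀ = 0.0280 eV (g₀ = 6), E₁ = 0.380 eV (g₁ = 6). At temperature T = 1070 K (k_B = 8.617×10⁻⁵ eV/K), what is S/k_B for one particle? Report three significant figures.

1.90

k_BT = 8.617×10⁻⁵ × 1070 K = 0.092202 eV.
Eᵢ/kT = 0.30368, 4.1214.
Z = Σ gᵢe^(−Eᵢ/kT) = 6·e^(−0.30368) + 6·e^(−4.1214) = 4.4286 + 0.097331 = 4.5259.
⟨E⟩ = Σ EᵢPᵢ = 0.035570 eV.
S/k_B = ln Z + ⟨E⟩/kT = ln(4.5259) + 0.035570/0.092202 = 1.5098 + 0.38578 = 1.90.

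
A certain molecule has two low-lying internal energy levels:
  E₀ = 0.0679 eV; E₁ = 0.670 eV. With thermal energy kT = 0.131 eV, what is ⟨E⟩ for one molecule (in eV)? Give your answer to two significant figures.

0.074 eV

Eᵢ/kT = 0.5183, 5.115.
Z = Σ e^(−Eᵢ/kT) = e^(−0.5183) + e^(−5.115) = 0.5955 + 0.006006 = 0.6015.
⟨E⟩ = Σ Eᵢ e^(−Eᵢ/kT) / Z = (0.0679·0.5955 + 0.670·0.006006) / 0.6015 = 0.074 eV.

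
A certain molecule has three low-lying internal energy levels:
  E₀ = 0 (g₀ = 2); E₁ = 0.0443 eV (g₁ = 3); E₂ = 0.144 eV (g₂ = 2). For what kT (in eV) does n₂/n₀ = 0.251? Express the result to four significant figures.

n₂/n₀ = (g₂/g₀) exp[−(E₂−E₀)/kT] = 0.251.
⇒ (E₂−E₀)/kT = ln((2/2)/0.251) = ln(3.98406) = 1.38230.
kT = 0.144 eV / 1.38230 = 0.1042 eV.

0.1042 eV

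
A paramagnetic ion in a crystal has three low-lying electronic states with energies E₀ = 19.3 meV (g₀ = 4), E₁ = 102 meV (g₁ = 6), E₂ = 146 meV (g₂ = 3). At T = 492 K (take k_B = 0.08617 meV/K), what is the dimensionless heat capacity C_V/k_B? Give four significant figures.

0.7396

k_BT = 0.08617 × 492 K = 42.3956 meV.
Eᵢ/kT = 0.455236, 2.40591, 3.44375.
Z = Σ gᵢe^(−Eᵢ/kT) = 4·e^(−0.455236) + 6·e^(−2.40591) + 3·e^(−3.44375) = 2.53719 + 0.541100 + 0.0958340 = 3.17412.
⟨E⟩ = 37.2235 meV, ⟨E²⟩ = 2714.92 meV².
C_V/k_B = (⟨E²⟩ − ⟨E⟩²)/(kT)² = (2714.92 − 1385.59)/1797.39 = 0.7396.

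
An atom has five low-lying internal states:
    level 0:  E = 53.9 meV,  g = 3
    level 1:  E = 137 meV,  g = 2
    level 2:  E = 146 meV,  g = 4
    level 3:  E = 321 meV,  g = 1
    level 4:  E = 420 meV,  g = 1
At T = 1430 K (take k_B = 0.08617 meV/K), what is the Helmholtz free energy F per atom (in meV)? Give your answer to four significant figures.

k_BT = 0.08617 × 1430 K = 123.223 meV.
Eᵢ/kT = 0.437418, 1.11181, 1.18484, 2.60503, 3.40845.
Z = Σ gᵢe^(−Eᵢ/kT) = 3·e^(−0.437418) + 2·e^(−1.11181) + 4·e^(−1.18484) + 1·e^(−2.60503) + 1·e^(−3.40845) = 1.93710 + 0.657926 + 1.22318 + 0.0739009 + 0.0330925 = 3.92520.
F = −kT ln Z = −123.223 × ln(3.92520) = −123.223 × 1.36742 = -168.5 meV.

-168.5 meV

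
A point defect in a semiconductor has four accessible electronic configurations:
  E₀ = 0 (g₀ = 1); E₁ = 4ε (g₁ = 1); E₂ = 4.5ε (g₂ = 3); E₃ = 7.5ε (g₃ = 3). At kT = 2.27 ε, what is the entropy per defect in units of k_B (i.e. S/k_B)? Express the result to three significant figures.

1.40

Eᵢ/kT = 0, 1.7621, 1.9824, 3.3040.
Z = Σ gᵢe^(−Eᵢ/kT) = 1·e^(−0) + 1·e^(−1.7621) + 3·e^(−1.9824) + 3·e^(−3.3040) = 1.0000 + 0.17168 + 0.41321 + 0.11021 = 1.6951.
⟨E⟩ = Σ EᵢPᵢ = 1.9897 ε.
S/k_B = ln Z + ⟨E⟩/kT = ln(1.6951) + 1.9897/2.27 = 0.52774 + 0.87652 = 1.40.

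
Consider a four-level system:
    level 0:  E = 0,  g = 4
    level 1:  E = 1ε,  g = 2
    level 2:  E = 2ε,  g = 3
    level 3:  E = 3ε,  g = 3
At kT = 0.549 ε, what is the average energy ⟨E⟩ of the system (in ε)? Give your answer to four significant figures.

0.1175 ε

Eᵢ/kT = 0, 1.82149, 3.64299, 5.46448.
Z = Σ gᵢe^(−Eᵢ/kT) = 4·e^(−0) + 2·e^(−1.82149) + 3·e^(−3.64299) + 3·e^(−5.46448) = 4.00000 + 0.323569 + 0.0785219 + 0.0127036 = 4.41479.
⟨E⟩ = Σ Eᵢ gᵢe^(−Eᵢ/kT) / Z = (0·4.00000 + 1·0.323569 + 2·0.0785219 + 3·0.0127036) / 4.41479 = 0.1175 ε.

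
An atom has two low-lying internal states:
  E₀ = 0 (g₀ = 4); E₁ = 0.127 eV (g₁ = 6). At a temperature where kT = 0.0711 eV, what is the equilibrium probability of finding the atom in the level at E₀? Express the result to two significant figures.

0.80

Eᵢ/kT = 0, 1.786.
Z = Σ gᵢe^(−Eᵢ/kT) = 4·e^(−0) + 6·e^(−1.786) = 4.000 + 1.006 = 5.006.
P₀ = g₀ e^(−E₀/kT) / Z = 4.000/5.006 = 0.80.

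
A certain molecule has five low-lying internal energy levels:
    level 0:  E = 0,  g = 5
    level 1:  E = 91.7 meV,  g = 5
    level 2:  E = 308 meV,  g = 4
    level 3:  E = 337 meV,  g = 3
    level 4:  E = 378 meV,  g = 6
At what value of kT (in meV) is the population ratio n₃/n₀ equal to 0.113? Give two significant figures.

200 meV

n₃/n₀ = (g₃/g₀) exp[−(E₃−E₀)/kT] = 0.113.
⇒ (E₃−E₀)/kT = ln((3/5)/0.113) = ln(5.310) = 1.670.
kT = 337 meV / 1.670 = 200 meV.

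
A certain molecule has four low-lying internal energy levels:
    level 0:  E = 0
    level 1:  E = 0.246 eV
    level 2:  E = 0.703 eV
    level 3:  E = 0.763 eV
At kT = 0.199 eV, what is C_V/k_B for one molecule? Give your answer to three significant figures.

0.675

Eᵢ/kT = 0, 1.2362, 3.5327, 3.8342.
Z = Σ e^(−Eᵢ/kT) = e^(−0) + e^(−1.2362) + e^(−3.5327) + e^(−3.8342) = 1.0000 + 0.29049 + 0.029226 + 0.021619 = 1.3413.
⟨E⟩ = 0.080893 eV, ⟨E²⟩ = 0.033258 eV².
C_V/k_B = (⟨E²⟩ − ⟨E⟩²)/(kT)² = (0.033258 − 0.0065437)/0.039601 = 0.675.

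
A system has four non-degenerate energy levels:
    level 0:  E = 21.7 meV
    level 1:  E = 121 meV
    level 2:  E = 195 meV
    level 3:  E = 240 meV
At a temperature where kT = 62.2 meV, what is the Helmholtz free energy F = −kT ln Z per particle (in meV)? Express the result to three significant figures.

Eᵢ/kT = 0.34887, 1.9453, 3.1350, 3.8585.
Z = Σ e^(−Eᵢ/kT) = e^(−0.34887) + e^(−1.9453) + e^(−3.1350) + e^(−3.8585) = 0.70548 + 0.14294 + 0.043500 + 0.021100 = 0.91302.
F = −kT ln Z = −62.2 × ln(0.91302) = −62.2 × -0.090997 = 5.66 meV.

5.66 meV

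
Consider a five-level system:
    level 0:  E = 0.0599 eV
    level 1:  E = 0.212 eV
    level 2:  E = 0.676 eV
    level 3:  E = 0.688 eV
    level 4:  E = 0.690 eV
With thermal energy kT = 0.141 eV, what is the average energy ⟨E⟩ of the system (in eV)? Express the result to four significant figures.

Eᵢ/kT = 0.424823, 1.50355, 4.79433, 4.87943, 4.89362.
Z = Σ e^(−Eᵢ/kT) = e^(−0.424823) + e^(−1.50355) + e^(−4.79433) + e^(−4.87943) + e^(−4.89362) = 0.653886 + 0.222339 + 0.00827654 + 0.00760135 + 0.00749424 = 0.899597.
⟨E⟩ = Σ Eᵢ e^(−Eᵢ/kT) / Z = (0.0599·0.653886 + 0.212·0.222339 + 0.676·0.00827654 + 0.688·0.00760135 + 0.690·0.00749424) / 0.899597 = 0.1137 eV.

0.1137 eV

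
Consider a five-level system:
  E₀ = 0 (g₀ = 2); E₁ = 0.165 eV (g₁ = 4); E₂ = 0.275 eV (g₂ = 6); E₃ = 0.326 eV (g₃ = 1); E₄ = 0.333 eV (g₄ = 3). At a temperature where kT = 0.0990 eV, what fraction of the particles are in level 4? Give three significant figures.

0.0318

Eᵢ/kT = 0, 1.6667, 2.7778, 3.2929, 3.3636.
Z = Σ gᵢe^(−Eᵢ/kT) = 2·e^(−0) + 4·e^(−1.6667) + 6·e^(−2.7778) + 1·e^(−3.2929) + 3·e^(−3.3636) = 2.0000 + 0.75548 + 0.37305 + 0.037146 + 0.10383 = 3.2695.
P₄ = g₄ e^(−E₄/kT) / Z = 0.10383/3.2695 = 0.0318.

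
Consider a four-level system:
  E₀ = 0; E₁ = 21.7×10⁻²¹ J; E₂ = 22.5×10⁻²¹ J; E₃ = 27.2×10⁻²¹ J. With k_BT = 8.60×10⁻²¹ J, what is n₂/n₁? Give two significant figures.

n₂/n₁ = exp[−(E₂−E₁)/kT] = exp(−(0.8 ×10⁻²¹ J)/(8.60 ×10⁻²¹ J)) = exp(-0.09302) = 0.91.

0.91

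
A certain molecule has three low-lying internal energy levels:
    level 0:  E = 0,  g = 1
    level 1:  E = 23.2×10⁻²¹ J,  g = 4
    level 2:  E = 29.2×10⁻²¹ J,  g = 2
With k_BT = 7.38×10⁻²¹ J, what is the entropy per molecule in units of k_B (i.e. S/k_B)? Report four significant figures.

0.7642

Eᵢ/kT = 0, 3.14363, 3.95664.
Z = Σ gᵢe^(−Eᵢ/kT) = 1·e^(−0) + 4·e^(−3.14363) + 2·e^(−3.95664) = 1.00000 + 0.172504 + 0.0382545 = 1.21076.
⟨E⟩ = Σ EᵢPᵢ = 4.22803 ×10⁻²¹ J.
S/k_B = ln Z + ⟨E⟩/kT = ln(1.21076) + 4.22803/7.38 = 0.191248 + 0.572904 = 0.7642.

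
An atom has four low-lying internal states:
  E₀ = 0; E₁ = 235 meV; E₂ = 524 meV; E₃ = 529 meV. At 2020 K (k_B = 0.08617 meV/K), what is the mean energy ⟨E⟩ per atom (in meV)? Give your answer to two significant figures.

83 meV

k_BT = 0.08617 × 2020 K = 174.1 meV.
Eᵢ/kT = 0, 1.350, 3.010, 3.038.
Z = Σ e^(−Eᵢ/kT) = e^(−0) + e^(−1.350) + e^(−3.010) + e^(−3.038) = 1.000 + 0.2592 + 0.04929 + 0.04793 = 1.356.
⟨E⟩ = Σ Eᵢ e^(−Eᵢ/kT) / Z = (0·1.000 + 235·0.2592 + 524·0.04929 + 529·0.04793) / 1.356 = 83 meV.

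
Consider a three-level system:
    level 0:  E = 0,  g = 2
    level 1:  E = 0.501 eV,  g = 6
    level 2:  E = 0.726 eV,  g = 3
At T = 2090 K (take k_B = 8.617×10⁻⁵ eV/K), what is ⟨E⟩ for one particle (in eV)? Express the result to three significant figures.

k_BT = 8.617×10⁻⁵ × 2090 K = 0.18010 eV.
Eᵢ/kT = 0, 2.7818, 4.0311.
Z = Σ gᵢe^(−Eᵢ/kT) = 2·e^(−0) + 6·e^(−2.7818) + 3·e^(−4.0311) = 2.0000 + 0.37156 + 0.053264 = 2.4248.
⟨E⟩ = Σ Eᵢ gᵢe^(−Eᵢ/kT) / Z = (0·2.0000 + 0.501·0.37156 + 0.726·0.053264) / 2.4248 = 0.0927 eV.

0.0927 eV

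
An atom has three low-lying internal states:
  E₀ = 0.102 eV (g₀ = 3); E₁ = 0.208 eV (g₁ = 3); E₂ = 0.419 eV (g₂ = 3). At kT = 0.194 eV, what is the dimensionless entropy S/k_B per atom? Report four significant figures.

Eᵢ/kT = 0.525773, 1.07216, 2.15979.
Z = Σ gᵢe^(−Eᵢ/kT) = 3·e^(−0.525773) + 3·e^(−1.07216) + 3·e^(−2.15979) = 1.77329 + 1.02681 + 0.346048 = 3.14615.
⟨E⟩ = Σ EᵢPᵢ = 0.171462 eV.
S/k_B = ln Z + ⟨E⟩/kT = ln(3.14615) + 0.171462/0.194 = 1.14618 + 0.883825 = 2.030.

2.030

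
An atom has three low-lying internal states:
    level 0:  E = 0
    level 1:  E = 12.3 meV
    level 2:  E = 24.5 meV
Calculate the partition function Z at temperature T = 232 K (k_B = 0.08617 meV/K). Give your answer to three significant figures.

k_BT = 0.08617 × 232 K = 19.991 meV.
Eᵢ/kT = 0, 0.61528, 1.2256.
Z = Σ e^(−Eᵢ/kT) = e^(−0) + e^(−0.61528) + e^(−1.2256) = 1.0000 + 0.54049 + 0.29358 = 1.8341.

Z = 1.83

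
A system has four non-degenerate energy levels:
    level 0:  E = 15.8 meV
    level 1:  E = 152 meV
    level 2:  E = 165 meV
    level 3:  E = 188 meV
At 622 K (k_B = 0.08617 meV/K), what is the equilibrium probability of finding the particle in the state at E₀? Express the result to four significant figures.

k_BT = 0.08617 × 622 K = 53.5977 meV.
Eᵢ/kT = 0.294789, 2.83594, 3.07849, 3.50761.
Z = Σ e^(−Eᵢ/kT) = e^(−0.294789) + e^(−2.83594) + e^(−3.07849) + e^(−3.50761) = 0.744689 + 0.0586634 + 0.0460287 + 0.0299685 = 0.879350.
P₀ = e^(−E₀/kT) / Z = 0.744689/0.879350 = 0.8469.

0.8469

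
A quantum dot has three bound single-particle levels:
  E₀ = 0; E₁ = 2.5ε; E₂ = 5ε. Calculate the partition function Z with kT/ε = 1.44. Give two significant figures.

Eᵢ/kT = 0, 1.736, 3.472.
Z = Σ e^(−Eᵢ/kT) = e^(−0) + e^(−1.736) + e^(−3.472) = 1.000 + 0.1762 + 0.03105 = 1.207.

Z = 1.2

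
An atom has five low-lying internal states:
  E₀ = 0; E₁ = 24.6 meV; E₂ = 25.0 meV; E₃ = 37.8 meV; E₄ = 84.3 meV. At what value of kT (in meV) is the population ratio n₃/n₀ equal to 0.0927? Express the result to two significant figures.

n₃/n₀ = exp[−(E₃−E₀)/kT] = 0.0927.
⇒ (E₃−E₀)/kT = ln(1/0.0927) = ln(10.79) = 2.379.
kT = 37.8 meV / 2.379 = 16 meV.

16 meV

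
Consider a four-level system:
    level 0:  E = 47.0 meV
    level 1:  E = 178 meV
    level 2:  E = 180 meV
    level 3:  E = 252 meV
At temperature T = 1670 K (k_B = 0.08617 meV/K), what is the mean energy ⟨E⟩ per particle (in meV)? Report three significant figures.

k_BT = 0.08617 × 1670 K = 143.90 meV.
Eᵢ/kT = 0.32662, 1.2370, 1.2509, 1.7512.
Z = Σ e^(−Eᵢ/kT) = e^(−0.32662) + e^(−1.2370) + e^(−1.2509) + e^(−1.7512) = 0.72136 + 0.29025 + 0.28625 + 0.17357 = 1.4714.
⟨E⟩ = Σ Eᵢ e^(−Eᵢ/kT) / Z = (47.0·0.72136 + 178·0.29025 + 180·0.28625 + 252·0.17357) / 1.4714 = 123 meV.

123 meV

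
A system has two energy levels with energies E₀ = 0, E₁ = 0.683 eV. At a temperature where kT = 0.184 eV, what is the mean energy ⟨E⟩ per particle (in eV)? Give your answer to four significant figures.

0.01629 eV

Eᵢ/kT = 0, 3.71196.
Z = Σ e^(−Eᵢ/kT) = e^(−0) + e^(−3.71196) = 1.00000 + 0.0244296 = 1.02443.
⟨E⟩ = Σ Eᵢ e^(−Eᵢ/kT) / Z = (0·1.00000 + 0.683·0.0244296) / 1.02443 = 0.01629 eV.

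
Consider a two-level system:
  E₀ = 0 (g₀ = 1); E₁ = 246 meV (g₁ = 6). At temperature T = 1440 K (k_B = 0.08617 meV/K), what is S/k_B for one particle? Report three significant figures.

k_BT = 0.08617 × 1440 K = 124.08 meV.
Eᵢ/kT = 0, 1.9826.
Z = Σ gᵢe^(−Eᵢ/kT) = 1·e^(−0) + 6·e^(−1.9826) = 1.0000 + 0.82626 = 1.8263.
⟨E⟩ = Σ EᵢPᵢ = 111.30 meV.
S/k_B = ln Z + ⟨E⟩/kT = ln(1.8263) + 111.30/124.08 = 0.60229 + 0.89700 = 1.50.

1.50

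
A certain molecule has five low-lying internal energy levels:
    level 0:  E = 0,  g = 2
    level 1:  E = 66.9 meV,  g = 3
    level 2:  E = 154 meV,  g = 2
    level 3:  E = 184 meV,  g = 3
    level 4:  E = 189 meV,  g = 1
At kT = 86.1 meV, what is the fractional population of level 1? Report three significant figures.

0.330

Eᵢ/kT = 0, 0.77700, 1.7886, 2.1370, 2.1951.
Z = Σ gᵢe^(−Eᵢ/kT) = 2·e^(−0) + 3·e^(−0.77700) + 2·e^(−1.7886) + 3·e^(−2.1370) + 1·e^(−2.1951) = 2.0000 + 1.3793 + 0.33439 + 0.35403 + 0.11135 = 4.1791.
P₁ = g₁ e^(−E₁/kT) / Z = 1.3793/4.1791 = 0.330.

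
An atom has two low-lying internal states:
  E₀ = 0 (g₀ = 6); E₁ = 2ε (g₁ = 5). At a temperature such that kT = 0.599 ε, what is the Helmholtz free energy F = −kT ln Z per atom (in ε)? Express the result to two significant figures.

Eᵢ/kT = 0, 3.339.
Z = Σ gᵢe^(−Eᵢ/kT) = 6·e^(−0) + 5·e^(−3.339) = 6.000 + 0.1774 = 6.177.
F = −kT ln Z = −0.599 × ln(6.177) = −0.599 × 1.821 = -1.1 ε.

-1.1 ε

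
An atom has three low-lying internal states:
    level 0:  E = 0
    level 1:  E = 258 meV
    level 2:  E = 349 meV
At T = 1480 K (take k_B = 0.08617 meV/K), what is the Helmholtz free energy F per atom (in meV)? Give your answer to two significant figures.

k_BT = 0.08617 × 1480 K = 127.5 meV.
Eᵢ/kT = 0, 2.024, 2.737.
Z = Σ e^(−Eᵢ/kT) = e^(−0) + e^(−2.024) + e^(−2.737) = 1.000 + 0.1321 + 0.06476 = 1.197.
F = −kT ln Z = −127.5 × ln(1.197) = −127.5 × 0.1798 = -23 meV.

-23 meV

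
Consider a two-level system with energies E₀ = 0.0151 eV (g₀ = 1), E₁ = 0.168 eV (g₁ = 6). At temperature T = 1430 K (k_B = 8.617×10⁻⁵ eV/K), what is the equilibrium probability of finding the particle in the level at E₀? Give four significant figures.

0.3657

k_BT = 8.617×10⁻⁵ × 1430 K = 0.123223 eV.
Eᵢ/kT = 0.122542, 1.36338.
Z = Σ gᵢe^(−Eᵢ/kT) = 1·e^(−0.122542) + 6·e^(−1.36338) = 0.884669 + 1.53477 = 2.41944.
P₀ = g₀ e^(−E₀/kT) / Z = 0.884669/2.41944 = 0.3657.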